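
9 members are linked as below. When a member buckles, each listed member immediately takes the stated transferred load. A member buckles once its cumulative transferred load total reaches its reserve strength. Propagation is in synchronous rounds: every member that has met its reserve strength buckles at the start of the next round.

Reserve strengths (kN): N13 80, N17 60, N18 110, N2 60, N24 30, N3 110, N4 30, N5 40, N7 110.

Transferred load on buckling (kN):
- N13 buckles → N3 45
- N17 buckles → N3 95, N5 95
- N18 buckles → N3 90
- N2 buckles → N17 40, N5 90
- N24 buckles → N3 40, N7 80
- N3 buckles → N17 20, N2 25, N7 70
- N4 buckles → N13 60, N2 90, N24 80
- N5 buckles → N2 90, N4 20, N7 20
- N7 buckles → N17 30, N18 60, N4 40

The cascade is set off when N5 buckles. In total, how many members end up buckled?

Round 1 — N5 buckles (initial).
  N2: +90 → 90 ≥ 60
  N4: +20 → 20 < 30
  N7: +20 → 20 < 110
Round 2 — N2 buckles.
  N17: +40 → 40 < 60
No further bucklings.

2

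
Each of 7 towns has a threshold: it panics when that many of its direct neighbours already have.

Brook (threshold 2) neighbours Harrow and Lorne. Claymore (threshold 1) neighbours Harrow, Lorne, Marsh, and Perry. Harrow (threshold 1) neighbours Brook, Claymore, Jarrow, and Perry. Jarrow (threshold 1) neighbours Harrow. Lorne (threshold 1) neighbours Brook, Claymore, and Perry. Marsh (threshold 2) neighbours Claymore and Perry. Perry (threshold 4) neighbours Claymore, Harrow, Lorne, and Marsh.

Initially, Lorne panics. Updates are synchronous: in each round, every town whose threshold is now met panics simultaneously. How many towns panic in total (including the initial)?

5

Round 1 — Lorne panics (initial).
Round 2 — checking thresholds:
  Brook: 1 of 2 neighbours < 2, not yet.
  Claymore: 1 of 4 neighbours ≥ 1, panics.
  Perry: 1 of 4 neighbours < 4, not yet.
Round 3 — checking thresholds:
  Brook: 1 of 2 neighbours < 2, not yet.
  Harrow: 1 of 4 neighbours ≥ 1, panics.
  Marsh: 1 of 2 neighbours < 2, not yet.
  Perry: 2 of 4 neighbours < 4, not yet.
Round 4 — checking thresholds:
  Brook: 2 of 2 neighbours ≥ 2, panics.
  Jarrow: 1 of 1 neighbours ≥ 1, panics.
  Marsh: 1 of 2 neighbours < 2, not yet.
  Perry: 3 of 4 neighbours < 4, not yet.
Round 5 — no new panics; cascade stops.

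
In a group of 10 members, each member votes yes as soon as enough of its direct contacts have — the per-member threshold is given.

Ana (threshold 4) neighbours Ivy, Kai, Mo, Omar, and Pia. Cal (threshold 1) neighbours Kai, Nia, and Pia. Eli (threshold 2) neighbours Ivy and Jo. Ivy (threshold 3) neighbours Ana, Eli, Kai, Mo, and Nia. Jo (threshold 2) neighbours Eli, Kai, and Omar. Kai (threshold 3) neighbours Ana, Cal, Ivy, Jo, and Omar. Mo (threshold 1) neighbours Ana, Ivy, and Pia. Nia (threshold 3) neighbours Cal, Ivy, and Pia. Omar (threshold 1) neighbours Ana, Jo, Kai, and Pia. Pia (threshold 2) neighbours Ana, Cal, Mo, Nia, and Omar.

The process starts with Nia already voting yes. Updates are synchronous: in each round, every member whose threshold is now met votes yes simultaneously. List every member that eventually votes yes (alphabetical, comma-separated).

Round 1 — Nia votes yes (initial).
Round 2 — checking thresholds:
  Cal: 1 of 3 neighbours ≥ 1, votes yes.
  Ivy: 1 of 5 neighbours < 3, not yet.
  Pia: 1 of 5 neighbours < 2, not yet.
Round 3 — checking thresholds:
  Ivy: 1 of 5 neighbours < 3, not yet.
  Kai: 1 of 5 neighbours < 3, not yet.
  Pia: 2 of 5 neighbours ≥ 2, votes yes.
Round 4 — checking thresholds:
  Ana: 1 of 5 neighbours < 4, not yet.
  Ivy: 1 of 5 neighbours < 3, not yet.
  Kai: 1 of 5 neighbours < 3, not yet.
  Mo: 1 of 3 neighbours ≥ 1, votes yes.
  Omar: 1 of 4 neighbours ≥ 1, votes yes.
Round 5 — no new yes votes; cascade stops.

Cal, Mo, Nia, Omar, Pia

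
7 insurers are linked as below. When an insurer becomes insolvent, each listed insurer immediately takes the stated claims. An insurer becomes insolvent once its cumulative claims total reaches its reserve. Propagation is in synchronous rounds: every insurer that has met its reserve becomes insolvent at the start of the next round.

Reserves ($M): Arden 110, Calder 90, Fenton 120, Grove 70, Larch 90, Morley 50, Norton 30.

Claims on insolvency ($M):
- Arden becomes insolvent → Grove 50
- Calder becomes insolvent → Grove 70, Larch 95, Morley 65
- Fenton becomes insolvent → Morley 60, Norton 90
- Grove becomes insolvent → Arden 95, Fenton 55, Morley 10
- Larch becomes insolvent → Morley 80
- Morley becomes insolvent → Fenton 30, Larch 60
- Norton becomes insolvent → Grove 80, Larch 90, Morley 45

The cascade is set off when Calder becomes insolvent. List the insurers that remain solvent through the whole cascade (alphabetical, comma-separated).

Round 1 — Calder becomes insolvent (initial).
  Grove: +70 → 70 ≥ 70
  Larch: +95 → 95 ≥ 90
  Morley: +65 → 65 ≥ 50
Round 2 — Grove, Larch, Morley become insolvent.
  Arden: +95 → 95 < 110
  Fenton: +55+30 → 85 < 120
No further insolvencies.

Arden, Fenton, Norton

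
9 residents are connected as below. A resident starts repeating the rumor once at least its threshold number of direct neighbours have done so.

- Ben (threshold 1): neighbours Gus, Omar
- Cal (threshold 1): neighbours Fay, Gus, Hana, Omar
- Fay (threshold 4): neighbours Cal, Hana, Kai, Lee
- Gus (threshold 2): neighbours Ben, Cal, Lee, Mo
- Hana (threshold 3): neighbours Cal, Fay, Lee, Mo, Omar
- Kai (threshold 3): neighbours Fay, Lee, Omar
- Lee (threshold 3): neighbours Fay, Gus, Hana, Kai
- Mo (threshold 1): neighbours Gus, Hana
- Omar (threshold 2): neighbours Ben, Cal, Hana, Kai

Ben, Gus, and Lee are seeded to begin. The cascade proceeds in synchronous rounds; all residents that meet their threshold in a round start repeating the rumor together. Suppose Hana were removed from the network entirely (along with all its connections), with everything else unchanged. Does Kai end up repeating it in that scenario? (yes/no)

With Hana removed:
Round 1 — Ben, Gus, Lee start repeating the rumor (initial).
Round 2 — checking thresholds:
  Cal: 1 of 3 neighbours ≥ 1, starts repeating the rumor.
  Fay: 1 of 3 neighbours < 4, holds.
  Kai: 1 of 3 neighbours < 3, holds.
  Mo: 1 of 1 neighbours ≥ 1, starts repeating the rumor.
  Omar: 1 of 3 neighbours < 2, holds.
Round 3 — checking thresholds:
  Fay: 2 of 3 neighbours < 4, holds.
  Kai: 1 of 3 neighbours < 3, holds.
  Omar: 2 of 3 neighbours ≥ 2, starts repeating the rumor.
Round 4 — no new spreads; cascade stops.

no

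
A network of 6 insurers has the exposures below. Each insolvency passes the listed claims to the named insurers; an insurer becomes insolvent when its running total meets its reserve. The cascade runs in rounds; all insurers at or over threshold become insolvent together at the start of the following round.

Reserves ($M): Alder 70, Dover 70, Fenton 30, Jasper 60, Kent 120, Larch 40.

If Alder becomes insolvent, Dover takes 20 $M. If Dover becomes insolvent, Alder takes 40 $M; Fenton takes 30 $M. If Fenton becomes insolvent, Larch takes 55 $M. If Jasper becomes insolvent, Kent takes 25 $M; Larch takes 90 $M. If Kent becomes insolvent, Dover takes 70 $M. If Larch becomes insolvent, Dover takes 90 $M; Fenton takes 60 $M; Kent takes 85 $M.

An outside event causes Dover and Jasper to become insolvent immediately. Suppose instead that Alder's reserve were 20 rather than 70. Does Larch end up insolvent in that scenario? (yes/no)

With Alder's reserve at 20:
Round 1 — Dover, Jasper become insolvent (initial).
  Alder: +40 → 40 ≥ 20
  Fenton: +30 → 30 ≥ 30
  Kent: +25 → 25 < 120
  Larch: +90 → 90 ≥ 40
Round 2 — Alder, Fenton, Larch become insolvent.
  Kent: +85 → 110 < 120
No further insolvencies.

yes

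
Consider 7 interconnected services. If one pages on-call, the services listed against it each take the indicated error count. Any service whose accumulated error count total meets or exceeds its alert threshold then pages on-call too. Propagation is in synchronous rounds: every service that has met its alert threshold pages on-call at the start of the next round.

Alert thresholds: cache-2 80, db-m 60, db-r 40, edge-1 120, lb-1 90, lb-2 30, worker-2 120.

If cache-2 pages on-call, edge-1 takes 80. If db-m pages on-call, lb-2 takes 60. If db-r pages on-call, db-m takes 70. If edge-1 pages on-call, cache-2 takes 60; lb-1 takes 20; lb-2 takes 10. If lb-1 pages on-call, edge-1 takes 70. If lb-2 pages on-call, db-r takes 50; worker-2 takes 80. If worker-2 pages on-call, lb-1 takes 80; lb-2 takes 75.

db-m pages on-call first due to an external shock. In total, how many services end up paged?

3

Round 1 — db-m pages on-call (initial).
  lb-2: +60 → 60 ≥ 30
Round 2 — lb-2 pages on-call.
  db-r: +50 → 50 ≥ 40
  worker-2: +80 → 80 < 120
Round 3 — db-r pages on-call.
No further pages.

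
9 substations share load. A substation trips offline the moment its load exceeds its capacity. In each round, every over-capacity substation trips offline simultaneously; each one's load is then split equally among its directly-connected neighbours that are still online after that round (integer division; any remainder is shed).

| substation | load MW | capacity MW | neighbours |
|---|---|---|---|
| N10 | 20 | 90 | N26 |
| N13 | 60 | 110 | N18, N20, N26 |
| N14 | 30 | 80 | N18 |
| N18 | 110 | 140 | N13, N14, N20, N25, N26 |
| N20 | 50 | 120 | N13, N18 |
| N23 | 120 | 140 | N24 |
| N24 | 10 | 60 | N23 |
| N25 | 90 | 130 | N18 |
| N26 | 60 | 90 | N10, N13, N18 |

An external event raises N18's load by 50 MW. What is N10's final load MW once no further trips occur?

Round 1 — N18 at 160 > 140. N18 trips offline.
  N18 sheds 160 MW to N13, N14, N20, N25, N26: 32 each.
    N13: 60+32 = 92 ≤ 110
    N14: 30+32 = 62 ≤ 80
    N20: 50+32 = 82 ≤ 120
    N25: 90+32 = 122 ≤ 130
    N26: 60+32 = 92 > 90
Round 2 — N26 trips offline.
  N26 sheds 92 MW to N10, N13: 46 each.
    N10: 20+46 = 66 ≤ 90
    N13: 92+46 = 138 > 110
Round 3 — N13 trips offline.
  N13 sheds 138 MW to N20: 138 each.
    N20: 82+138 = 220 > 120
Round 4 — N20 trips offline.
  N20 sheds 220 MW: no online neighbours, lost.
No further trips.

66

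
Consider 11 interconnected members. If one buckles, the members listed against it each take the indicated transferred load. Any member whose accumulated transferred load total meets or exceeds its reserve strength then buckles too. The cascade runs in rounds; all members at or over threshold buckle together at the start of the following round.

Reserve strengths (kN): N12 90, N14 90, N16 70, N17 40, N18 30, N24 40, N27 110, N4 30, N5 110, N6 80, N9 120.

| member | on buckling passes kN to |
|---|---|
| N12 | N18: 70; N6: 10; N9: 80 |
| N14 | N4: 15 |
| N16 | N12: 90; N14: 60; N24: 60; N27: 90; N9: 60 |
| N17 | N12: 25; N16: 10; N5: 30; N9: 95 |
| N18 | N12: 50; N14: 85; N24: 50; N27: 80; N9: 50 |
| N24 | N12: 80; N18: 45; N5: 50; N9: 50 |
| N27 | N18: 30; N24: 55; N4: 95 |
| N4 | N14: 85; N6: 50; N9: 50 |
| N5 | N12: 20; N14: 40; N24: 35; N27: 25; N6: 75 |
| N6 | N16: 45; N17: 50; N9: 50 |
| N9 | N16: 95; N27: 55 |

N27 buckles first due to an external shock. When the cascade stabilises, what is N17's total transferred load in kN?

0

Round 1 — N27 buckles (initial).
  N18: +30 → 30 ≥ 30
  N24: +55 → 55 ≥ 40
  N4: +95 → 95 ≥ 30
Round 2 — N18, N24, N4 buckle.
  N12: +50+80 → 130 ≥ 90
  N14: +85+85 → 170 ≥ 90
  N5: +50 → 50 < 110
  N6: +50 → 50 < 80
  N9: +50+50+50 → 150 ≥ 120
Round 3 — N12, N14, N9 buckle.
  N16: +95 → 95 ≥ 70
  N6: +10 → 60 < 80
Round 4 — N16 buckles.
No further bucklings.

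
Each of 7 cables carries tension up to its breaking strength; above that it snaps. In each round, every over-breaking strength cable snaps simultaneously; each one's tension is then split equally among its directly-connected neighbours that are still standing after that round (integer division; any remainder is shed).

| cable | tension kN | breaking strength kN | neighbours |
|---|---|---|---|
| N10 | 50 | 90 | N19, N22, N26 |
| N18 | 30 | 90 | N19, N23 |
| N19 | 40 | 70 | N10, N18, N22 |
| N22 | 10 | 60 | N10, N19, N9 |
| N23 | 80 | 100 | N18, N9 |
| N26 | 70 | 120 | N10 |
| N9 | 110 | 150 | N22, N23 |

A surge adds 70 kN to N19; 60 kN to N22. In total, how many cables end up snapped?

Round 1 — N19 at 110 > 70; N22 at 70 > 60. N19, N22 snap.
  N19 sheds 110 kN to N10, N18: 55 each.
    N10: 50+55 = 105 > 90
    N18: 30+55 = 85 ≤ 90
  N22 sheds 70 kN to N10, N9: 35 each.
    N10: 105+35 = 140 > 90
    N9: 110+35 = 145 ≤ 150
Round 2 — N10 snaps.
  N10 sheds 140 kN to N26: 140 each.
    N26: 70+140 = 210 > 120
Round 3 — N26 snaps.
  N26 sheds 210 kN: no online neighbours, lost.
No further breaks.

4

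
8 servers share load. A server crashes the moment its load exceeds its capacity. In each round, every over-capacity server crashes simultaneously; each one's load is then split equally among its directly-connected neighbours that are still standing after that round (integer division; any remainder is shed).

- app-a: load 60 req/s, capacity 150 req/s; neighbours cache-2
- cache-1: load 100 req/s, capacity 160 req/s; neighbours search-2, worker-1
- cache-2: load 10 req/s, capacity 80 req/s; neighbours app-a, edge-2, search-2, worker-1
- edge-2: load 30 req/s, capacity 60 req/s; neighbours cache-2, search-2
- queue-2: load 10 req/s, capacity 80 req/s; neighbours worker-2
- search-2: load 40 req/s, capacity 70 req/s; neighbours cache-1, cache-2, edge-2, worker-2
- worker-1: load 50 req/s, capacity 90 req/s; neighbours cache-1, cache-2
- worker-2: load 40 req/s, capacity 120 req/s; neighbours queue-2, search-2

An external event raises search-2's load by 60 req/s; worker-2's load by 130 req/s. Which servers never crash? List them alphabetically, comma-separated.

app-a

Round 1 — search-2 at 100 > 70; worker-2 at 170 > 120. search-2, worker-2 crash.
  search-2 sheds 100 req/s to cache-1, cache-2, edge-2: 33 each (1 lost).
    cache-1: 100+33 = 133 ≤ 160
    cache-2: 10+33 = 43 ≤ 80
    edge-2: 30+33 = 63 > 60
  worker-2 sheds 170 req/s to queue-2: 170 each.
    queue-2: 10+170 = 180 > 80
Round 2 — edge-2, queue-2 crash.
  edge-2 sheds 63 req/s to cache-2: 63 each.
    cache-2: 43+63 = 106 > 80
  queue-2 sheds 180 req/s: no online neighbours, lost.
Round 3 — cache-2 crashes.
  cache-2 sheds 106 req/s to app-a, worker-1: 53 each.
    app-a: 60+53 = 113 ≤ 150
    worker-1: 50+53 = 103 > 90
Round 4 — worker-1 crashes.
  worker-1 sheds 103 req/s to cache-1: 103 each.
    cache-1: 133+103 = 236 > 160
Round 5 — cache-1 crashes.
  cache-1 sheds 236 req/s: no online neighbours, lost.
No further crashes.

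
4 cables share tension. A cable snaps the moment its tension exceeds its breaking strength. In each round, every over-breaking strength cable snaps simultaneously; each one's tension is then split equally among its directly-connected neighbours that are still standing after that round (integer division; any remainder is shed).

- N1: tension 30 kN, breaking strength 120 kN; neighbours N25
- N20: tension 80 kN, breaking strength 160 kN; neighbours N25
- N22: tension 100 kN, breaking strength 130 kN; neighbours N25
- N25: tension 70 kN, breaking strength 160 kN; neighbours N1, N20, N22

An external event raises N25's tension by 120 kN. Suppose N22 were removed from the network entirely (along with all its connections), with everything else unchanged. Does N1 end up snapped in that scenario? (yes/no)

yes

With N22 removed:
Round 1 — N25 at 190 > 160. N25 snaps.
  N25 sheds 190 kN to N1, N20: 95 each.
    N1: 30+95 = 125 > 120
    N20: 80+95 = 175 > 160
Round 2 — N1, N20 snap.
  N1 sheds 125 kN: no online neighbours, lost.
  N20 sheds 175 kN: no online neighbours, lost.
No further breaks.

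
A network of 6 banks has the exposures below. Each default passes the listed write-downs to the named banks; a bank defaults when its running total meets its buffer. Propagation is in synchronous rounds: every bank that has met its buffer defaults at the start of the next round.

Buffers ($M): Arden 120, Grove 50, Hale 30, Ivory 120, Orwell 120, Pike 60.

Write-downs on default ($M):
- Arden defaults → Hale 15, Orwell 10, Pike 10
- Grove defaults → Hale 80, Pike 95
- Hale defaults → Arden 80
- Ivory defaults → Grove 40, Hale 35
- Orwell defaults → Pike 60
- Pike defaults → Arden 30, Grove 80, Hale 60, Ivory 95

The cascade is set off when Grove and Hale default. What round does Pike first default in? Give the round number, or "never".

Round 1 — Grove, Hale default (initial).
  Arden: +80 → 80 < 120
  Pike: +95 → 95 ≥ 60
Round 2 — Pike defaults.
  Arden: +30 → 110 < 120
  Ivory: +95 → 95 < 120
No further defaults.

2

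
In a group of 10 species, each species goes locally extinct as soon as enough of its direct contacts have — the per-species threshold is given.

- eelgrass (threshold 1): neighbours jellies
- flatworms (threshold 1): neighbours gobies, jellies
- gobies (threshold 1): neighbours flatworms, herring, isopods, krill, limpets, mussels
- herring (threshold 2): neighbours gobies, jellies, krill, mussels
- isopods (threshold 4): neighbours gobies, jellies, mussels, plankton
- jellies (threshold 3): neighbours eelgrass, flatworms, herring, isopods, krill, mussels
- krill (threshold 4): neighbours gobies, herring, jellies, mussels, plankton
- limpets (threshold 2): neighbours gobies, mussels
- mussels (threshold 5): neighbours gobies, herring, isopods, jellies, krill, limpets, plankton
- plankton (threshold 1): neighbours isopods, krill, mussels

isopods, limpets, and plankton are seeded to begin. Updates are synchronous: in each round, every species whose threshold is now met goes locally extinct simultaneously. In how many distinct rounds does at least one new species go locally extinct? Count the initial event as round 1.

3

Round 1 — isopods, limpets, plankton go locally extinct (initial).
Round 2 — checking thresholds:
  gobies: 2 of 6 neighbours ≥ 1, goes locally extinct.
  jellies: 1 of 6 neighbours < 3, below threshold.
  krill: 1 of 5 neighbours < 4, below threshold.
  mussels: 3 of 7 neighbours < 5, below threshold.
Round 3 — checking thresholds:
  flatworms: 1 of 2 neighbours ≥ 1, goes locally extinct.
  herring: 1 of 4 neighbours < 2, below threshold.
  jellies: 1 of 6 neighbours < 3, below threshold.
  krill: 2 of 5 neighbours < 4, below threshold.
  mussels: 4 of 7 neighbours < 5, below threshold.
Round 4 — no new extinctions; cascade stops.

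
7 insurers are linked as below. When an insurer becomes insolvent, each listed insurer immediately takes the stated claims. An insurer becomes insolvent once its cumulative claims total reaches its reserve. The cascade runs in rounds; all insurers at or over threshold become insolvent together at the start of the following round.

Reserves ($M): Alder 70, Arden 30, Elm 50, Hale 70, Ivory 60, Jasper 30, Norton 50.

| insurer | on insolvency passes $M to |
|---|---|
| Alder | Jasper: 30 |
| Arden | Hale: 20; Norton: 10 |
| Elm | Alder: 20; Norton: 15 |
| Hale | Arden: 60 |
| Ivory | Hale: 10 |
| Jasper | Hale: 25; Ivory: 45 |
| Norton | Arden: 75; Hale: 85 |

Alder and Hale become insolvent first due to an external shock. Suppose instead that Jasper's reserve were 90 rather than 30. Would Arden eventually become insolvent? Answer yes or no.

With Jasper's reserve at 90:
Round 1 — Alder, Hale become insolvent (initial).
  Arden: +60 → 60 ≥ 30
  Jasper: +30 → 30 < 90
Round 2 — Arden becomes insolvent.
  Norton: +10 → 10 < 50
No further insolvencies.

yes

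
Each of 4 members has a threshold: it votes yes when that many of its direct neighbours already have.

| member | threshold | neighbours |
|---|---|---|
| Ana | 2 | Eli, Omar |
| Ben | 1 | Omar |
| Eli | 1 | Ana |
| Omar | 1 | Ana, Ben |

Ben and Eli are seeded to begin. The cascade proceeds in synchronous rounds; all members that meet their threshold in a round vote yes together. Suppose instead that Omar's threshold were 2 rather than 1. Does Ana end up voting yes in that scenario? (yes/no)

With Omar's threshold at 2:
Round 1 — Ben, Eli vote yes (initial).
Round 2 — no new yes votes; cascade stops.

no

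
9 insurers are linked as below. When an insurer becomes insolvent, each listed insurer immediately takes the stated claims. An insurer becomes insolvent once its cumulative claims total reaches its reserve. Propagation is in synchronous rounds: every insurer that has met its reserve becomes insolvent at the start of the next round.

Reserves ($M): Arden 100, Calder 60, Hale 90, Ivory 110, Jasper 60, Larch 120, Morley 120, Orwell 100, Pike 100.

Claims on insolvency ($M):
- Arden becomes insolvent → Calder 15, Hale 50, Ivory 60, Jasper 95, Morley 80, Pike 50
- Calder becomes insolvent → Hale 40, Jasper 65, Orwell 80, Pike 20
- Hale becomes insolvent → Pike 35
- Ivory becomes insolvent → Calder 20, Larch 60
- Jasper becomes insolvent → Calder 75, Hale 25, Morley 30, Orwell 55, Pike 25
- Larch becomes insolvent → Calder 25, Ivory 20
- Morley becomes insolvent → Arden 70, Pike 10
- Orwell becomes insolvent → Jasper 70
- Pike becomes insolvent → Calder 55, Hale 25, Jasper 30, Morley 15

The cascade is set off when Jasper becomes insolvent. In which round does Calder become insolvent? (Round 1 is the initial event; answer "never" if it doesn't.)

2

Round 1 — Jasper becomes insolvent (initial).
  Calder: +75 → 75 ≥ 60
  Hale: +25 → 25 < 90
  Morley: +30 → 30 < 120
  Orwell: +55 → 55 < 100
  Pike: +25 → 25 < 100
Round 2 — Calder becomes insolvent.
  Hale: +40 → 65 < 90
  Orwell: +80 → 135 ≥ 100
  Pike: +20 → 45 < 100
Round 3 — Orwell becomes insolvent.
No further insolvencies.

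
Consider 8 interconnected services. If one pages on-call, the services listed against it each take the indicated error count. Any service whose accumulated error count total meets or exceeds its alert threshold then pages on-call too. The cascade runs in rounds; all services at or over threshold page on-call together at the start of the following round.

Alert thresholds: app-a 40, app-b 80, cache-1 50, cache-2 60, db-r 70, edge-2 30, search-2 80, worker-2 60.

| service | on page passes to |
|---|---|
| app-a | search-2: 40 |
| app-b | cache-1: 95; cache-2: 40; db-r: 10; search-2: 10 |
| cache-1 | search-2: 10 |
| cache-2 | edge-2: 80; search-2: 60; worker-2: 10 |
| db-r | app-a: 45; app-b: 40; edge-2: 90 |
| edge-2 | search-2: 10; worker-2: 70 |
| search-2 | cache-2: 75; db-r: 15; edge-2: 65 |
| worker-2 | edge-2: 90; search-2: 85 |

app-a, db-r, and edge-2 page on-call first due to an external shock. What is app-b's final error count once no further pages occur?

Round 1 — app-a, db-r, edge-2 page on-call (initial).
  app-b: +40 → 40 < 80
  search-2: +40+10 → 50 < 80
  worker-2: +70 → 70 ≥ 60
Round 2 — worker-2 pages on-call.
  search-2: +85 → 135 ≥ 80
Round 3 — search-2 pages on-call.
  cache-2: +75 → 75 ≥ 60
Round 4 — cache-2 pages on-call.
No further pages.

40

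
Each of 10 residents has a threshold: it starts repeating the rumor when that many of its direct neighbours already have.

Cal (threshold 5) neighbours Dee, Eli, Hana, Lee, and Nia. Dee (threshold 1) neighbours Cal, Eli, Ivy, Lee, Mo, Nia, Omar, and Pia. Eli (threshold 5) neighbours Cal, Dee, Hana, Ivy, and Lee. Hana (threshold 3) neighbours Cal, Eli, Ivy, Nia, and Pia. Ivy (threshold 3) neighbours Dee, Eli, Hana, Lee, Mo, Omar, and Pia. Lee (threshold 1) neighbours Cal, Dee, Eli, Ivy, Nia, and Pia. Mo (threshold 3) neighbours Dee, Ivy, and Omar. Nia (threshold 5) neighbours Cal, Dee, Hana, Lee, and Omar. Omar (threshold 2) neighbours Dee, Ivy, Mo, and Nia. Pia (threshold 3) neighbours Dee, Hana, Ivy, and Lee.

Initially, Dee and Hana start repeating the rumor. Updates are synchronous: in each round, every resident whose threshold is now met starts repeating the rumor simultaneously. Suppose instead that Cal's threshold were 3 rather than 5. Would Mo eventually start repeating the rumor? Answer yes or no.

yes

With Cal's threshold at 3:
Round 1 — Dee, Hana start repeating the rumor (initial).
Round 2 — checking thresholds:
  Cal: 2 of 5 neighbours < 3, not yet.
  Eli: 2 of 5 neighbours < 5, not yet.
  Ivy: 2 of 7 neighbours < 3, not yet.
  Lee: 1 of 6 neighbours ≥ 1, starts repeating the rumor.
  Mo: 1 of 3 neighbours < 3, not yet.
  Nia: 2 of 5 neighbours < 5, not yet.
  Omar: 1 of 4 neighbours < 2, not yet.
  Pia: 2 of 4 neighbours < 3, not yet.
Round 3 — checking thresholds:
  Cal: 3 of 5 neighbours ≥ 3, starts repeating the rumor.
  Eli: 3 of 5 neighbours < 5, not yet.
  Ivy: 3 of 7 neighbours ≥ 3, starts repeating the rumor.
  Mo: 1 of 3 neighbours < 3, not yet.
  Nia: 3 of 5 neighbours < 5, not yet.
  Omar: 1 of 4 neighbours < 2, not yet.
  Pia: 3 of 4 neighbours ≥ 3, starts repeating the rumor.
Round 4 — checking thresholds:
  Eli: 5 of 5 neighbours ≥ 5, starts repeating the rumor.
  Mo: 2 of 3 neighbours < 3, not yet.
  Nia: 4 of 5 neighbours < 5, not yet.
  Omar: 2 of 4 neighbours ≥ 2, starts repeating the rumor.
Round 5 — checking thresholds:
  Mo: 3 of 3 neighbours ≥ 3, starts repeating the rumor.
  Nia: 5 of 5 neighbours ≥ 5, starts repeating the rumor.
Round 6 — no new spreads; cascade stops.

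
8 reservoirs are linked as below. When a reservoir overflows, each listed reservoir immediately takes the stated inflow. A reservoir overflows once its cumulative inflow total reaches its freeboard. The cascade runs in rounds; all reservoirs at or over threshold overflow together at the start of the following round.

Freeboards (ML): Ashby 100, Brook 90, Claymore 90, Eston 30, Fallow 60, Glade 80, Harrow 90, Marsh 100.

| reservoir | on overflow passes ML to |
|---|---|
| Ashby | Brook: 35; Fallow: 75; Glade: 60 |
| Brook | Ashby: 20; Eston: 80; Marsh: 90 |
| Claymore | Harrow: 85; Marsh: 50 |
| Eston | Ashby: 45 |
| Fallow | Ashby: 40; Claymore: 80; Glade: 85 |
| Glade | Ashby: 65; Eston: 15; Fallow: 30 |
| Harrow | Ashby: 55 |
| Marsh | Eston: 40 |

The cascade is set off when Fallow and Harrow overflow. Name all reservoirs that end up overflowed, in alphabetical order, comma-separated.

Ashby, Fallow, Glade, Harrow

Round 1 — Fallow, Harrow overflow (initial).
  Ashby: +40+55 → 95 < 100
  Claymore: +80 → 80 < 90
  Glade: +85 → 85 ≥ 80
Round 2 — Glade overflows.
  Ashby: +65 → 160 ≥ 100
  Eston: +15 → 15 < 30
Round 3 — Ashby overflows.
  Brook: +35 → 35 < 90
No further overflows.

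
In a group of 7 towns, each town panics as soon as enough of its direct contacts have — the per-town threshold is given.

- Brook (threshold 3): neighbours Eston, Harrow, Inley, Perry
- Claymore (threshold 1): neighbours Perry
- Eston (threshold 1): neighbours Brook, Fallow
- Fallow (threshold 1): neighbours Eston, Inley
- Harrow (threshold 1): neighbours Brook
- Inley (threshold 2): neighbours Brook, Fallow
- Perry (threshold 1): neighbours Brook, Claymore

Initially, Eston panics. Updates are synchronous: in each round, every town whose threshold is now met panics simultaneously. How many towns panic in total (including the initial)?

2

Round 1 — Eston panics (initial).
Round 2 — checking thresholds:
  Brook: 1 of 4 neighbours < 3, below threshold.
  Fallow: 1 of 2 neighbours ≥ 1, panics.
Round 3 — no new panics; cascade stops.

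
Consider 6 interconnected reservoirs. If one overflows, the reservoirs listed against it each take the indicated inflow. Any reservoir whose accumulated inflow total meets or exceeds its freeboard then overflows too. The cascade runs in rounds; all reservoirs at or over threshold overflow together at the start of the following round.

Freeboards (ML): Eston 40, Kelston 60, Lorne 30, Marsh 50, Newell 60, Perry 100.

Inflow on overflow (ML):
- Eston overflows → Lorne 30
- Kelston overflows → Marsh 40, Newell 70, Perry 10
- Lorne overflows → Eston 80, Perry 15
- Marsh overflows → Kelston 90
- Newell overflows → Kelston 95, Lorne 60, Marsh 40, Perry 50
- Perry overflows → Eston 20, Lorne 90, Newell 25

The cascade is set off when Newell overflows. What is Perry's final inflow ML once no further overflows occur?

75

Round 1 — Newell overflows (initial).
  Kelston: +95 → 95 ≥ 60
  Lorne: +60 → 60 ≥ 30
  Marsh: +40 → 40 < 50
  Perry: +50 → 50 < 100
Round 2 — Kelston, Lorne overflow.
  Eston: +80 → 80 ≥ 40
  Marsh: +40 → 80 ≥ 50
  Perry: +10+15 → 75 < 100
Round 3 — Eston, Marsh overflow.
No further overflows.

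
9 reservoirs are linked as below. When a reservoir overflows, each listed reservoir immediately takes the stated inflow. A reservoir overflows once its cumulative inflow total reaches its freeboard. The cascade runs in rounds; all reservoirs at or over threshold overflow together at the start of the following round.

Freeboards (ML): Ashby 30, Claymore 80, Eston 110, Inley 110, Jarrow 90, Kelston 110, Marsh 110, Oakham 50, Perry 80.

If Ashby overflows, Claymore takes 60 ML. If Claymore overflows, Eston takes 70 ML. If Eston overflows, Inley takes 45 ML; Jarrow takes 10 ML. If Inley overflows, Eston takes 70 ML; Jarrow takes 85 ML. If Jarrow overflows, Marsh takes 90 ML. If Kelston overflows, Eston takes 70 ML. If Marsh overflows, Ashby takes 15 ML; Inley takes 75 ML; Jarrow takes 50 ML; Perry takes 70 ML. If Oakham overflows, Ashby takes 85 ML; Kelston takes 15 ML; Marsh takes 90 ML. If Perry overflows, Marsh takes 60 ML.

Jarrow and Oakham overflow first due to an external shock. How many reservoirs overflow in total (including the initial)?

Round 1 — Jarrow, Oakham overflow (initial).
  Ashby: +85 → 85 ≥ 30
  Kelston: +15 → 15 < 110
  Marsh: +90+90 → 180 ≥ 110
Round 2 — Ashby, Marsh overflow.
  Claymore: +60 → 60 < 80
  Inley: +75 → 75 < 110
  Perry: +70 → 70 < 80
No further overflows.

4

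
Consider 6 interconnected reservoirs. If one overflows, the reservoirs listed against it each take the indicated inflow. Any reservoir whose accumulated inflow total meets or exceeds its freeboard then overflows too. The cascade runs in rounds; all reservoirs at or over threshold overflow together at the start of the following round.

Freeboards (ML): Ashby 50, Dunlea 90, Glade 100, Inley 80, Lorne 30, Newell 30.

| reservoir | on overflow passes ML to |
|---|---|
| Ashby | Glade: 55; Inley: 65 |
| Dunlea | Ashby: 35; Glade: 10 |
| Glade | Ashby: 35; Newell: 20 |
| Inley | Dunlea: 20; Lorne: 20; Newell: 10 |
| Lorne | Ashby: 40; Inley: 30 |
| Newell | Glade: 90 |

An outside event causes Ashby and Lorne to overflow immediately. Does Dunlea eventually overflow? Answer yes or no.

Round 1 — Ashby, Lorne overflow (initial).
  Glade: +55 → 55 < 100
  Inley: +65+30 → 95 ≥ 80
Round 2 — Inley overflows.
  Dunlea: +20 → 20 < 90
  Newell: +10 → 10 < 30
No further overflows.

no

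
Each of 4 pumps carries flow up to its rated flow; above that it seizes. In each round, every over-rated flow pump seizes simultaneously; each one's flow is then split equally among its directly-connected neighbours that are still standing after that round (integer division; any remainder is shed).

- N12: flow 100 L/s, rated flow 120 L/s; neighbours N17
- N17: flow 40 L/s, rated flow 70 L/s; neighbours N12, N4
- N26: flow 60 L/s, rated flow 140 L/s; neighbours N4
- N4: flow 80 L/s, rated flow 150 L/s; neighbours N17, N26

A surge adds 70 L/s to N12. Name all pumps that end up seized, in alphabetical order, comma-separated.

N12, N17, N26, N4

Round 1 — N12 at 170 > 120. N12 seizes.
  N12 sheds 170 L/s to N17: 170 each.
    N17: 40+170 = 210 > 70
Round 2 — N17 seizes.
  N17 sheds 210 L/s to N4: 210 each.
    N4: 80+210 = 290 > 150
Round 3 — N4 seizes.
  N4 sheds 290 L/s to N26: 290 each.
    N26: 60+290 = 350 > 140
Round 4 — N26 seizes.
  N26 sheds 350 L/s: no online neighbours, lost.
No further seizures.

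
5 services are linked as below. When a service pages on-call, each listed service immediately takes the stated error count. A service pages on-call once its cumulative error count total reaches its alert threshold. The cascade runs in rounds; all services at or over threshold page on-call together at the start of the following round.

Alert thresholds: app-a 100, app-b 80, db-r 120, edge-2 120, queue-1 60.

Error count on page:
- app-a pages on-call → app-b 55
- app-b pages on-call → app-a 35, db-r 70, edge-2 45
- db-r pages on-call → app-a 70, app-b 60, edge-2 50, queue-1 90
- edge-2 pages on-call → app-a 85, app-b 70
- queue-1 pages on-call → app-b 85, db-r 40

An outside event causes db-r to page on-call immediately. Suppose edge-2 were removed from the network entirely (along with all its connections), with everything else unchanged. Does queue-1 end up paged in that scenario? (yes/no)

yes

With edge-2 removed:
Round 1 — db-r pages on-call (initial).
  app-a: +70 → 70 < 100
  app-b: +60 → 60 < 80
  queue-1: +90 → 90 ≥ 60
Round 2 — queue-1 pages on-call.
  app-b: +85 → 145 ≥ 80
Round 3 — app-b pages on-call.
  app-a: +35 → 105 ≥ 100
Round 4 — app-a pages on-call.
No further pages.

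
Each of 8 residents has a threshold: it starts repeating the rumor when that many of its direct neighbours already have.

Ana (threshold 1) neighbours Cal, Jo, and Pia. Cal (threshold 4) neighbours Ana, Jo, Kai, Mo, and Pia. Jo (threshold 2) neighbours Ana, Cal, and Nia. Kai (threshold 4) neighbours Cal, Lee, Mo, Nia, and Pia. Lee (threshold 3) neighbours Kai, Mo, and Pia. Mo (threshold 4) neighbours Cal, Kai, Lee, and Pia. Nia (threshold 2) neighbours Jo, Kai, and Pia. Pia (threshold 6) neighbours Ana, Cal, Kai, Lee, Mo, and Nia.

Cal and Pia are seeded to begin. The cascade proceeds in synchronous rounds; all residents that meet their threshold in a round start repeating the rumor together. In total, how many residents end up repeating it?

5

Round 1 — Cal, Pia start repeating the rumor (initial).
Round 2 — checking thresholds:
  Ana: 2 of 3 neighbours ≥ 1, starts repeating the rumor.
  Jo: 1 of 3 neighbours < 2, below threshold.
  Kai: 2 of 5 neighbours < 4, below threshold.
  Lee: 1 of 3 neighbours < 3, below threshold.
  Mo: 2 of 4 neighbours < 4, below threshold.
  Nia: 1 of 3 neighbours < 2, below threshold.
Round 3 — checking thresholds:
  Jo: 2 of 3 neighbours ≥ 2, starts repeating the rumor.
  Kai: 2 of 5 neighbours < 4, below threshold.
  Lee: 1 of 3 neighbours < 3, below threshold.
  Mo: 2 of 4 neighbours < 4, below threshold.
  Nia: 1 of 3 neighbours < 2, below threshold.
Round 4 — checking thresholds:
  Kai: 2 of 5 neighbours < 4, below threshold.
  Lee: 1 of 3 neighbours < 3, below threshold.
  Mo: 2 of 4 neighbours < 4, below threshold.
  Nia: 2 of 3 neighbours ≥ 2, starts repeating the rumor.
Round 5 — no new spreads; cascade stops.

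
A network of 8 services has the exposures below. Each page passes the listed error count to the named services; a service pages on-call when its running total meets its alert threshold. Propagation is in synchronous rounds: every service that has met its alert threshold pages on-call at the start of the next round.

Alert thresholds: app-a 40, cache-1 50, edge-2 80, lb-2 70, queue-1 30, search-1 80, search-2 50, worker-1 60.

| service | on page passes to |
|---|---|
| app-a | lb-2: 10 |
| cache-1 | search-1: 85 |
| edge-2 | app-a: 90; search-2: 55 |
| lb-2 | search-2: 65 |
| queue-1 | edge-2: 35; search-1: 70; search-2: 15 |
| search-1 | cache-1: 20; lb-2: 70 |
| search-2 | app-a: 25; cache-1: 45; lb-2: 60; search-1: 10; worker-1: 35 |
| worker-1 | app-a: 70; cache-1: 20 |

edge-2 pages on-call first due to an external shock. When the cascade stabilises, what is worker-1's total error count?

35

Round 1 — edge-2 pages on-call (initial).
  app-a: +90 → 90 ≥ 40
  search-2: +55 → 55 ≥ 50
Round 2 — app-a, search-2 page on-call.
  cache-1: +45 → 45 < 50
  lb-2: +10+60 → 70 ≥ 70
  search-1: +10 → 10 < 80
  worker-1: +35 → 35 < 60
Round 3 — lb-2 pages on-call.
No further pages.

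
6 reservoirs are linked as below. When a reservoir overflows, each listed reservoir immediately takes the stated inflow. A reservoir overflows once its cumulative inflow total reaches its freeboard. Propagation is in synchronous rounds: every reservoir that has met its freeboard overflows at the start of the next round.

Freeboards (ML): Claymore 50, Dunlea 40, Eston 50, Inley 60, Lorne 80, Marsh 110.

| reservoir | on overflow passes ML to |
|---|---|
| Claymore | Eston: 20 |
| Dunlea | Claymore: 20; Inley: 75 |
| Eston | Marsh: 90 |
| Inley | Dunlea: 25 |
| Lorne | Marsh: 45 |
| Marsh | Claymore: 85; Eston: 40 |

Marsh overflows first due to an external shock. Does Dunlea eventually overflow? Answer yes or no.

Round 1 — Marsh overflows (initial).
  Claymore: +85 → 85 ≥ 50
  Eston: +40 → 40 < 50
Round 2 — Claymore overflows.
  Eston: +20 → 60 ≥ 50
Round 3 — Eston overflows.
No further overflows.

no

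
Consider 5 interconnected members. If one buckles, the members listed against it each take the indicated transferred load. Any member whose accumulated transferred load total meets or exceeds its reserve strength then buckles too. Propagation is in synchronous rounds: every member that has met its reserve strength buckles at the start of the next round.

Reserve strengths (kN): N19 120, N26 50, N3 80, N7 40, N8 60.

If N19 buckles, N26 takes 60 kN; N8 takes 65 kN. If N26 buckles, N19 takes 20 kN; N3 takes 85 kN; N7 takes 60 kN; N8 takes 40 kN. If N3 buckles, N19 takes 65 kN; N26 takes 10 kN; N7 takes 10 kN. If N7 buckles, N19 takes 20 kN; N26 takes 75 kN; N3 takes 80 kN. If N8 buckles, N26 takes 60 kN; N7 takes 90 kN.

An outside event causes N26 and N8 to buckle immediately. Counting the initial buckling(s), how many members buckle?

4

Round 1 — N26, N8 buckle (initial).
  N19: +20 → 20 < 120
  N3: +85 → 85 ≥ 80
  N7: +60+90 → 150 ≥ 40
Round 2 — N3, N7 buckle.
  N19: +65+20 → 105 < 120
No further bucklings.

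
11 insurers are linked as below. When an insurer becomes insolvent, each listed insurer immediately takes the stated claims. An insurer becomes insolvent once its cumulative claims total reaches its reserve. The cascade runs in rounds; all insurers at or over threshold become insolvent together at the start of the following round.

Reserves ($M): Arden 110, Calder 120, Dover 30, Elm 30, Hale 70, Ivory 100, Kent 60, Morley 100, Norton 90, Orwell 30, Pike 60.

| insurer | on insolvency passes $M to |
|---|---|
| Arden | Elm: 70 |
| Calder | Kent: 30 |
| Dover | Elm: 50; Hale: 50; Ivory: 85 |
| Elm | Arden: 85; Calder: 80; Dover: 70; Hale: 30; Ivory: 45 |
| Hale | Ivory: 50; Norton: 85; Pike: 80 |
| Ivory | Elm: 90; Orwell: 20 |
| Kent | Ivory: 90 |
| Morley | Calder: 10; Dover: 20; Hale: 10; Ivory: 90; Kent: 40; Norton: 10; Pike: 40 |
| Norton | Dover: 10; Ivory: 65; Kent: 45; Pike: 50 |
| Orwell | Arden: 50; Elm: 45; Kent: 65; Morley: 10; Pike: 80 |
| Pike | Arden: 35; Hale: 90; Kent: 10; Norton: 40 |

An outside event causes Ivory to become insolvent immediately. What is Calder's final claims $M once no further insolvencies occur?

Round 1 — Ivory becomes insolvent (initial).
  Elm: +90 → 90 ≥ 30
  Orwell: +20 → 20 < 30
Round 2 — Elm becomes insolvent.
  Arden: +85 → 85 < 110
  Calder: +80 → 80 < 120
  Dover: +70 → 70 ≥ 30
  Hale: +30 → 30 < 70
Round 3 — Dover becomes insolvent.
  Hale: +50 → 80 ≥ 70
Round 4 — Hale becomes insolvent.
  Norton: +85 → 85 < 90
  Pike: +80 → 80 ≥ 60
Round 5 — Pike becomes insolvent.
  Arden: +35 → 120 ≥ 110
  Kent: +10 → 10 < 60
  Norton: +40 → 125 ≥ 90
Round 6 — Arden, Norton become insolvent.
  Kent: +45 → 55 < 60
No further insolvencies.

80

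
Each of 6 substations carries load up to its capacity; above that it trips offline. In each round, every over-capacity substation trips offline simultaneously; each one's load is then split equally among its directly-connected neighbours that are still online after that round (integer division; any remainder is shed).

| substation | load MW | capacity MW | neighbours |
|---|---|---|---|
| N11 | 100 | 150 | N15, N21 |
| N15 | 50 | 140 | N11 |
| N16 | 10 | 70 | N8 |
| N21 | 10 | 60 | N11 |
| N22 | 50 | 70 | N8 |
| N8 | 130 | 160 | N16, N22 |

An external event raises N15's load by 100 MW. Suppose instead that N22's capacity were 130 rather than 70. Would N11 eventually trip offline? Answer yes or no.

With N22's capacity at 130:
Round 1 — N15 at 150 > 140. N15 trips offline.
  N15 sheds 150 MW to N11: 150 each.
    N11: 100+150 = 250 > 150
Round 2 — N11 trips offline.
  N11 sheds 250 MW to N21: 250 each.
    N21: 10+250 = 260 > 60
Round 3 — N21 trips offline.
  N21 sheds 260 MW: no online neighbours, lost.
No further trips.

yes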